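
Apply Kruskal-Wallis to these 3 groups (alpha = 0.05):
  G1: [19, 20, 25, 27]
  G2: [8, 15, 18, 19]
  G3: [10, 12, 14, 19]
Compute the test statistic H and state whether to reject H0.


Step 1: Combine all N = 12 observations and assign midranks.
sorted (value, group, rank): (8,G2,1), (10,G3,2), (12,G3,3), (14,G3,4), (15,G2,5), (18,G2,6), (19,G1,8), (19,G2,8), (19,G3,8), (20,G1,10), (25,G1,11), (27,G1,12)
Step 2: Sum ranks within each group.
R_1 = 41 (n_1 = 4)
R_2 = 20 (n_2 = 4)
R_3 = 17 (n_3 = 4)
Step 3: H = 12/(N(N+1)) * sum(R_i^2/n_i) - 3(N+1)
     = 12/(12*13) * (41^2/4 + 20^2/4 + 17^2/4) - 3*13
     = 0.076923 * 592.5 - 39
     = 6.576923.
Step 4: Ties present; correction factor C = 1 - 24/(12^3 - 12) = 0.986014. Corrected H = 6.576923 / 0.986014 = 6.670213.
Step 5: Under H0, H ~ chi^2(2); p-value = 0.035611.
Step 6: alpha = 0.05. reject H0.

H = 6.6702, df = 2, p = 0.035611, reject H0.


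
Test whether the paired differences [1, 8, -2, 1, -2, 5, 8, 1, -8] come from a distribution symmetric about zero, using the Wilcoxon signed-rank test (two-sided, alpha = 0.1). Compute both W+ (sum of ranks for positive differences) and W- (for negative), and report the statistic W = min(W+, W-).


Step 1: Drop any zero differences (none here) and take |d_i|.
|d| = [1, 8, 2, 1, 2, 5, 8, 1, 8]
Step 2: Midrank |d_i| (ties get averaged ranks).
ranks: |1|->2, |8|->8, |2|->4.5, |1|->2, |2|->4.5, |5|->6, |8|->8, |1|->2, |8|->8
Step 3: Attach original signs; sum ranks with positive sign and with negative sign.
W+ = 2 + 8 + 2 + 6 + 8 + 2 = 28
W- = 4.5 + 4.5 + 8 = 17
(Check: W+ + W- = 45 should equal n(n+1)/2 = 45.)
Step 4: Test statistic W = min(W+, W-) = 17.
Step 5: Ties in |d|, so use the tie-corrected normal approximation.
        E[W] = n(n+1)/4 = 9*10/4 = 22.5.
        Tie groups: |d|=1 (t=3), |d|=2 (t=2), |d|=8 (t=3); sum(t^3 - t) = 54.
        Var[W] = n(n+1)(2n+1)/24 - sum(t^3-t)/48 = 1710/24 - 54/48 = 70.125.
        z = (W - E[W]) / sqrt(Var[W]) = (17 - 22.5) / 8.3741 = -0.6568.
        Two-sided p = 2*Phi(z) = 0.511316.
Step 6: alpha = 0.1. fail to reject H0.

W+ = 28, W- = 17, W = min = 17, p = 0.511316, fail to reject H0.


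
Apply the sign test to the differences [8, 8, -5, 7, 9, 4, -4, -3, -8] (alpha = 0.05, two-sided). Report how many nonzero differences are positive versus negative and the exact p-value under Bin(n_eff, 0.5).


Step 1: Discard zero differences. Original n = 9; n_eff = number of nonzero differences = 9.
Nonzero differences (with sign): +8, +8, -5, +7, +9, +4, -4, -3, -8
Step 2: Count signs: positive = 5, negative = 4.
Step 3: Under H0: P(positive) = 0.5, so the number of positives S ~ Bin(9, 0.5).
Step 4: Two-sided exact p-value = sum of Bin(9,0.5) probabilities at or below the observed probability = 1.000000.
Step 5: alpha = 0.05. fail to reject H0.

n_eff = 9, pos = 5, neg = 4, p = 1.000000, fail to reject H0.


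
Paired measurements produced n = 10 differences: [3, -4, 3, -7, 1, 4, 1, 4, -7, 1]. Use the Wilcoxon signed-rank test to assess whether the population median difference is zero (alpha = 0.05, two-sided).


Step 1: Drop any zero differences (none here) and take |d_i|.
|d| = [3, 4, 3, 7, 1, 4, 1, 4, 7, 1]
Step 2: Midrank |d_i| (ties get averaged ranks).
ranks: |3|->4.5, |4|->7, |3|->4.5, |7|->9.5, |1|->2, |4|->7, |1|->2, |4|->7, |7|->9.5, |1|->2
Step 3: Attach original signs; sum ranks with positive sign and with negative sign.
W+ = 4.5 + 4.5 + 2 + 7 + 2 + 7 + 2 = 29
W- = 7 + 9.5 + 9.5 = 26
(Check: W+ + W- = 55 should equal n(n+1)/2 = 55.)
Step 4: Test statistic W = min(W+, W-) = 26.
Step 5: Ties in |d|, so use the tie-corrected normal approximation.
        E[W] = n(n+1)/4 = 10*11/4 = 27.5.
        Tie groups: |d|=1 (t=3), |d|=3 (t=2), |d|=4 (t=3), |d|=7 (t=2); sum(t^3 - t) = 60.
        Var[W] = n(n+1)(2n+1)/24 - sum(t^3-t)/48 = 2310/24 - 60/48 = 95.
        z = (W - E[W]) / sqrt(Var[W]) = (26 - 27.5) / 9.7468 = -0.1539.
        Two-sided p = 2*Phi(z) = 0.877691.
Step 6: alpha = 0.05. fail to reject H0.

W+ = 29, W- = 26, W = min = 26, p = 0.877691, fail to reject H0.


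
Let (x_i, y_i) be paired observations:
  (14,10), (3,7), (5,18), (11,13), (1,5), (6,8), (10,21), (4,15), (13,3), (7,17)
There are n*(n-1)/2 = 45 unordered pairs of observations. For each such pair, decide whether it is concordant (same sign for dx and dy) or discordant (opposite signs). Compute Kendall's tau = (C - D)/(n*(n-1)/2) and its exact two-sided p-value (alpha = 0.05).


Step 1: Enumerate the 45 unordered pairs (i,j) with i<j and classify each by sign(x_j-x_i) * sign(y_j-y_i).
  (1,2):dx=-11,dy=-3->C; (1,3):dx=-9,dy=+8->D; (1,4):dx=-3,dy=+3->D; (1,5):dx=-13,dy=-5->C
  (1,6):dx=-8,dy=-2->C; (1,7):dx=-4,dy=+11->D; (1,8):dx=-10,dy=+5->D; (1,9):dx=-1,dy=-7->C
  (1,10):dx=-7,dy=+7->D; (2,3):dx=+2,dy=+11->C; (2,4):dx=+8,dy=+6->C; (2,5):dx=-2,dy=-2->C
  (2,6):dx=+3,dy=+1->C; (2,7):dx=+7,dy=+14->C; (2,8):dx=+1,dy=+8->C; (2,9):dx=+10,dy=-4->D
  (2,10):dx=+4,dy=+10->C; (3,4):dx=+6,dy=-5->D; (3,5):dx=-4,dy=-13->C; (3,6):dx=+1,dy=-10->D
  (3,7):dx=+5,dy=+3->C; (3,8):dx=-1,dy=-3->C; (3,9):dx=+8,dy=-15->D; (3,10):dx=+2,dy=-1->D
  (4,5):dx=-10,dy=-8->C; (4,6):dx=-5,dy=-5->C; (4,7):dx=-1,dy=+8->D; (4,8):dx=-7,dy=+2->D
  (4,9):dx=+2,dy=-10->D; (4,10):dx=-4,dy=+4->D; (5,6):dx=+5,dy=+3->C; (5,7):dx=+9,dy=+16->C
  (5,8):dx=+3,dy=+10->C; (5,9):dx=+12,dy=-2->D; (5,10):dx=+6,dy=+12->C; (6,7):dx=+4,dy=+13->C
  (6,8):dx=-2,dy=+7->D; (6,9):dx=+7,dy=-5->D; (6,10):dx=+1,dy=+9->C; (7,8):dx=-6,dy=-6->C
  (7,9):dx=+3,dy=-18->D; (7,10):dx=-3,dy=-4->C; (8,9):dx=+9,dy=-12->D; (8,10):dx=+3,dy=+2->C
  (9,10):dx=-6,dy=+14->D
Step 2: C = 25, D = 20, total pairs = 45.
Step 3: tau = (C - D)/(n(n-1)/2) = (25 - 20)/45 = 0.111111.
Step 4: Exact two-sided p-value (enumerate n! = 3628800 permutations of y under H0): p = 0.727490.
Step 5: alpha = 0.05. fail to reject H0.

tau_b = 0.1111 (C=25, D=20), p = 0.727490, fail to reject H0.


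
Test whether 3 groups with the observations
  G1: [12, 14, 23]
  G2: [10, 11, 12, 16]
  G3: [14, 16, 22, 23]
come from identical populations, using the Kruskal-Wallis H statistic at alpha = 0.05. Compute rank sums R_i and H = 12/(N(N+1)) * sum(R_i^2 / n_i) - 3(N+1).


Step 1: Combine all N = 11 observations and assign midranks.
sorted (value, group, rank): (10,G2,1), (11,G2,2), (12,G1,3.5), (12,G2,3.5), (14,G1,5.5), (14,G3,5.5), (16,G2,7.5), (16,G3,7.5), (22,G3,9), (23,G1,10.5), (23,G3,10.5)
Step 2: Sum ranks within each group.
R_1 = 19.5 (n_1 = 3)
R_2 = 14 (n_2 = 4)
R_3 = 32.5 (n_3 = 4)
Step 3: H = 12/(N(N+1)) * sum(R_i^2/n_i) - 3(N+1)
     = 12/(11*12) * (19.5^2/3 + 14^2/4 + 32.5^2/4) - 3*12
     = 0.090909 * 439.812 - 36
     = 3.982955.
Step 4: Ties present; correction factor C = 1 - 24/(11^3 - 11) = 0.981818. Corrected H = 3.982955 / 0.981818 = 4.056713.
Step 5: Under H0, H ~ chi^2(2); p-value = 0.131552.
Step 6: alpha = 0.05. fail to reject H0.

H = 4.0567, df = 2, p = 0.131552, fail to reject H0.


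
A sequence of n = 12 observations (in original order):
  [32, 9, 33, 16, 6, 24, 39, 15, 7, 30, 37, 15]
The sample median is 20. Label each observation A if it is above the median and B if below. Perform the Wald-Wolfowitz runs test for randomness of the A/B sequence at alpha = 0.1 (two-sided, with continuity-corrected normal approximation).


Step 1: Compute median = 20; label A = above, B = below.
Labels in order: ABABBAABBAAB  (n_A = 6, n_B = 6)
Step 2: Count runs R = 8.
Step 3: Under H0 (random ordering), E[R] = 2*n_A*n_B/(n_A+n_B) + 1 = 2*6*6/12 + 1 = 7.0000.
        Var[R] = 2*n_A*n_B*(2*n_A*n_B - n_A - n_B) / ((n_A+n_B)^2 * (n_A+n_B-1)) = 4320/1584 = 2.7273.
        SD[R] = 1.6514.
Step 4: Continuity-corrected z = (R - 0.5 - E[R]) / SD[R] = (8 - 0.5 - 7.0000) / 1.6514 = 0.3028.
Step 5: Two-sided p-value via normal approximation = 2*(1 - Phi(|z|)) = 0.762069.
Step 6: alpha = 0.1. fail to reject H0.

R = 8, z = 0.3028, p = 0.762069, fail to reject H0.


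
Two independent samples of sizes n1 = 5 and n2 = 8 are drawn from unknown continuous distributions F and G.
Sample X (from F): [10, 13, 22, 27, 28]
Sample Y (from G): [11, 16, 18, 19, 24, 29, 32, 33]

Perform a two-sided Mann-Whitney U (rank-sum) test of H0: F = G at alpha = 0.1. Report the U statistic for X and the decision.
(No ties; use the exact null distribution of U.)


Step 1: Combine and sort all 13 observations; assign midranks.
sorted (value, group): (10,X), (11,Y), (13,X), (16,Y), (18,Y), (19,Y), (22,X), (24,Y), (27,X), (28,X), (29,Y), (32,Y), (33,Y)
ranks: 10->1, 11->2, 13->3, 16->4, 18->5, 19->6, 22->7, 24->8, 27->9, 28->10, 29->11, 32->12, 33->13
Step 2: Rank sum for X: R1 = 1 + 3 + 7 + 9 + 10 = 30.
Step 3: U_X = R1 - n1(n1+1)/2 = 30 - 5*6/2 = 30 - 15 = 15.
       U_Y = n1*n2 - U_X = 40 - 15 = 25.
Step 4: No ties, so the exact null distribution of U (based on enumerating the C(13,5) = 1287 equally likely rank assignments) gives the two-sided p-value.
Step 5: p-value = 0.523699; compare to alpha = 0.1. fail to reject H0.

U_X = 15, p = 0.523699, fail to reject H0 at alpha = 0.1.


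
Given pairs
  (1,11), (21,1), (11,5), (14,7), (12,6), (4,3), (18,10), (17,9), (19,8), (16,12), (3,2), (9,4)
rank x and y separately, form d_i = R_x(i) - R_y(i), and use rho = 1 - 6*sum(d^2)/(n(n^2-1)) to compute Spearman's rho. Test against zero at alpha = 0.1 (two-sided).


Step 1: Rank x and y separately (midranks; no ties here).
rank(x): 1->1, 21->12, 11->5, 14->7, 12->6, 4->3, 18->10, 17->9, 19->11, 16->8, 3->2, 9->4
rank(y): 11->11, 1->1, 5->5, 7->7, 6->6, 3->3, 10->10, 9->9, 8->8, 12->12, 2->2, 4->4
Step 2: d_i = R_x(i) - R_y(i); compute d_i^2.
  (1-11)^2=100, (12-1)^2=121, (5-5)^2=0, (7-7)^2=0, (6-6)^2=0, (3-3)^2=0, (10-10)^2=0, (9-9)^2=0, (11-8)^2=9, (8-12)^2=16, (2-2)^2=0, (4-4)^2=0
sum(d^2) = 246.
Step 3: rho = 1 - 6*246 / (12*(12^2 - 1)) = 1 - 1476/1716 = 0.139860.
Step 4: Under H0, t = rho * sqrt((n-2)/(1-rho^2)) = 0.4467 ~ t(10).
Step 5: Two-sided p-value from the t-distribution with 10 df = 0.664633.
Step 6: alpha = 0.1. fail to reject H0.

rho = 0.1399, p = 0.664633, fail to reject H0 at alpha = 0.1.


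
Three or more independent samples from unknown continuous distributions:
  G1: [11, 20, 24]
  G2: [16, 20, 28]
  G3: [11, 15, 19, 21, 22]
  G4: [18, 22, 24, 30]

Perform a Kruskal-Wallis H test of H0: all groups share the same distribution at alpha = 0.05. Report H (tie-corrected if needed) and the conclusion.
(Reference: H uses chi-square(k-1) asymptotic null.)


Step 1: Combine all N = 15 observations and assign midranks.
sorted (value, group, rank): (11,G1,1.5), (11,G3,1.5), (15,G3,3), (16,G2,4), (18,G4,5), (19,G3,6), (20,G1,7.5), (20,G2,7.5), (21,G3,9), (22,G3,10.5), (22,G4,10.5), (24,G1,12.5), (24,G4,12.5), (28,G2,14), (30,G4,15)
Step 2: Sum ranks within each group.
R_1 = 21.5 (n_1 = 3)
R_2 = 25.5 (n_2 = 3)
R_3 = 30 (n_3 = 5)
R_4 = 43 (n_4 = 4)
Step 3: H = 12/(N(N+1)) * sum(R_i^2/n_i) - 3(N+1)
     = 12/(15*16) * (21.5^2/3 + 25.5^2/3 + 30^2/5 + 43^2/4) - 3*16
     = 0.050000 * 1013.08 - 48
     = 2.654167.
Step 4: Ties present; correction factor C = 1 - 24/(15^3 - 15) = 0.992857. Corrected H = 2.654167 / 0.992857 = 2.673261.
Step 5: Under H0, H ~ chi^2(3); p-value = 0.444790.
Step 6: alpha = 0.05. fail to reject H0.

H = 2.6733, df = 3, p = 0.444790, fail to reject H0.


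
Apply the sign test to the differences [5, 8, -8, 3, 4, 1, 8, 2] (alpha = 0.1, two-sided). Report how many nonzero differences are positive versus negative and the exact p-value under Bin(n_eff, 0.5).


Step 1: Discard zero differences. Original n = 8; n_eff = number of nonzero differences = 8.
Nonzero differences (with sign): +5, +8, -8, +3, +4, +1, +8, +2
Step 2: Count signs: positive = 7, negative = 1.
Step 3: Under H0: P(positive) = 0.5, so the number of positives S ~ Bin(8, 0.5).
Step 4: Two-sided exact p-value = sum of Bin(8,0.5) probabilities at or below the observed probability = 0.070312.
Step 5: alpha = 0.1. reject H0.

n_eff = 8, pos = 7, neg = 1, p = 0.070312, reject H0.


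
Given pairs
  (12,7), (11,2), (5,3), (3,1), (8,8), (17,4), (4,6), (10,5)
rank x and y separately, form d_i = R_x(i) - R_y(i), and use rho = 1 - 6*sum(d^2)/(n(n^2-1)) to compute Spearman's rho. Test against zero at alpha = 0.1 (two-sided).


Step 1: Rank x and y separately (midranks; no ties here).
rank(x): 12->7, 11->6, 5->3, 3->1, 8->4, 17->8, 4->2, 10->5
rank(y): 7->7, 2->2, 3->3, 1->1, 8->8, 4->4, 6->6, 5->5
Step 2: d_i = R_x(i) - R_y(i); compute d_i^2.
  (7-7)^2=0, (6-2)^2=16, (3-3)^2=0, (1-1)^2=0, (4-8)^2=16, (8-4)^2=16, (2-6)^2=16, (5-5)^2=0
sum(d^2) = 64.
Step 3: rho = 1 - 6*64 / (8*(8^2 - 1)) = 1 - 384/504 = 0.238095.
Step 4: Under H0, t = rho * sqrt((n-2)/(1-rho^2)) = 0.6005 ~ t(6).
Step 5: Two-sided p-value from the t-distribution with 6 df = 0.570156.
Step 6: alpha = 0.1. fail to reject H0.

rho = 0.2381, p = 0.570156, fail to reject H0 at alpha = 0.1.


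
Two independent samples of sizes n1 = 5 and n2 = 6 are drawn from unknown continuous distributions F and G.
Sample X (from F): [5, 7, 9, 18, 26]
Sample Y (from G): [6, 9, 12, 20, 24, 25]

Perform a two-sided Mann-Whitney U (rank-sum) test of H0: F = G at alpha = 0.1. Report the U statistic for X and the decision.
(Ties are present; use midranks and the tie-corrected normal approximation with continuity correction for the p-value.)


Step 1: Combine and sort all 11 observations; assign midranks.
sorted (value, group): (5,X), (6,Y), (7,X), (9,X), (9,Y), (12,Y), (18,X), (20,Y), (24,Y), (25,Y), (26,X)
ranks: 5->1, 6->2, 7->3, 9->4.5, 9->4.5, 12->6, 18->7, 20->8, 24->9, 25->10, 26->11
Step 2: Rank sum for X: R1 = 1 + 3 + 4.5 + 7 + 11 = 26.5.
Step 3: U_X = R1 - n1(n1+1)/2 = 26.5 - 5*6/2 = 26.5 - 15 = 11.5.
       U_Y = n1*n2 - U_X = 30 - 11.5 = 18.5.
Step 4: Ties are present, so use the tie-corrected normal approximation (with continuity correction) for the p-value.
Step 5: p-value = 0.583025; compare to alpha = 0.1. fail to reject H0.

U_X = 11.5, p = 0.583025, fail to reject H0 at alpha = 0.1.


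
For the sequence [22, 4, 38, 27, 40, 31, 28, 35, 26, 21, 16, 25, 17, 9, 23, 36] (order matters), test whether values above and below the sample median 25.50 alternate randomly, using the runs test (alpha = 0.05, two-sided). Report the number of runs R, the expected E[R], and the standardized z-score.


Step 1: Compute median = 25.50; label A = above, B = below.
Labels in order: BBAAAAAAABBBBBBA  (n_A = 8, n_B = 8)
Step 2: Count runs R = 4.
Step 3: Under H0 (random ordering), E[R] = 2*n_A*n_B/(n_A+n_B) + 1 = 2*8*8/16 + 1 = 9.0000.
        Var[R] = 2*n_A*n_B*(2*n_A*n_B - n_A - n_B) / ((n_A+n_B)^2 * (n_A+n_B-1)) = 14336/3840 = 3.7333.
        SD[R] = 1.9322.
Step 4: Continuity-corrected z = (R + 0.5 - E[R]) / SD[R] = (4 + 0.5 - 9.0000) / 1.9322 = -2.3290.
Step 5: Two-sided p-value via normal approximation = 2*(1 - Phi(|z|)) = 0.019861.
Step 6: alpha = 0.05. reject H0.

R = 4, z = -2.3290, p = 0.019861, reject H0.


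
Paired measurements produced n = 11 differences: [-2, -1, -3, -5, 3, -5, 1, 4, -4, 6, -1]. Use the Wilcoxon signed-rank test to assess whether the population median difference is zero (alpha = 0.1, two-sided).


Step 1: Drop any zero differences (none here) and take |d_i|.
|d| = [2, 1, 3, 5, 3, 5, 1, 4, 4, 6, 1]
Step 2: Midrank |d_i| (ties get averaged ranks).
ranks: |2|->4, |1|->2, |3|->5.5, |5|->9.5, |3|->5.5, |5|->9.5, |1|->2, |4|->7.5, |4|->7.5, |6|->11, |1|->2
Step 3: Attach original signs; sum ranks with positive sign and with negative sign.
W+ = 5.5 + 2 + 7.5 + 11 = 26
W- = 4 + 2 + 5.5 + 9.5 + 9.5 + 7.5 + 2 = 40
(Check: W+ + W- = 66 should equal n(n+1)/2 = 66.)
Step 4: Test statistic W = min(W+, W-) = 26.
Step 5: Ties in |d|, so use the tie-corrected normal approximation.
        E[W] = n(n+1)/4 = 11*12/4 = 33.
        Tie groups: |d|=1 (t=3), |d|=3 (t=2), |d|=4 (t=2), |d|=5 (t=2); sum(t^3 - t) = 42.
        Var[W] = n(n+1)(2n+1)/24 - sum(t^3-t)/48 = 3036/24 - 42/48 = 125.625.
        z = (W - E[W]) / sqrt(Var[W]) = (26 - 33) / 11.2083 = -0.6245.
        Two-sided p = 2*Phi(z) = 0.532273.
Step 6: alpha = 0.1. fail to reject H0.

W+ = 26, W- = 40, W = min = 26, p = 0.532273, fail to reject H0.


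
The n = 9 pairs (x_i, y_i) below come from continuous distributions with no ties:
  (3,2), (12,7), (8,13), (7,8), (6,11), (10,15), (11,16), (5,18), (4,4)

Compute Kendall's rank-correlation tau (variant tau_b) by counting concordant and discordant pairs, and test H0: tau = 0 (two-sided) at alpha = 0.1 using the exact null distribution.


Step 1: Enumerate the 36 unordered pairs (i,j) with i<j and classify each by sign(x_j-x_i) * sign(y_j-y_i).
  (1,2):dx=+9,dy=+5->C; (1,3):dx=+5,dy=+11->C; (1,4):dx=+4,dy=+6->C; (1,5):dx=+3,dy=+9->C
  (1,6):dx=+7,dy=+13->C; (1,7):dx=+8,dy=+14->C; (1,8):dx=+2,dy=+16->C; (1,9):dx=+1,dy=+2->C
  (2,3):dx=-4,dy=+6->D; (2,4):dx=-5,dy=+1->D; (2,5):dx=-6,dy=+4->D; (2,6):dx=-2,dy=+8->D
  (2,7):dx=-1,dy=+9->D; (2,8):dx=-7,dy=+11->D; (2,9):dx=-8,dy=-3->C; (3,4):dx=-1,dy=-5->C
  (3,5):dx=-2,dy=-2->C; (3,6):dx=+2,dy=+2->C; (3,7):dx=+3,dy=+3->C; (3,8):dx=-3,dy=+5->D
  (3,9):dx=-4,dy=-9->C; (4,5):dx=-1,dy=+3->D; (4,6):dx=+3,dy=+7->C; (4,7):dx=+4,dy=+8->C
  (4,8):dx=-2,dy=+10->D; (4,9):dx=-3,dy=-4->C; (5,6):dx=+4,dy=+4->C; (5,7):dx=+5,dy=+5->C
  (5,8):dx=-1,dy=+7->D; (5,9):dx=-2,dy=-7->C; (6,7):dx=+1,dy=+1->C; (6,8):dx=-5,dy=+3->D
  (6,9):dx=-6,dy=-11->C; (7,8):dx=-6,dy=+2->D; (7,9):dx=-7,dy=-12->C; (8,9):dx=-1,dy=-14->C
Step 2: C = 24, D = 12, total pairs = 36.
Step 3: tau = (C - D)/(n(n-1)/2) = (24 - 12)/36 = 0.333333.
Step 4: Exact two-sided p-value (enumerate n! = 362880 permutations of y under H0): p = 0.259518.
Step 5: alpha = 0.1. fail to reject H0.

tau_b = 0.3333 (C=24, D=12), p = 0.259518, fail to reject H0.


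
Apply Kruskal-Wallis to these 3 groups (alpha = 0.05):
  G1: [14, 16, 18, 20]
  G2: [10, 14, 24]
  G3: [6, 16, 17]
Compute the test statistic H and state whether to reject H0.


Step 1: Combine all N = 10 observations and assign midranks.
sorted (value, group, rank): (6,G3,1), (10,G2,2), (14,G1,3.5), (14,G2,3.5), (16,G1,5.5), (16,G3,5.5), (17,G3,7), (18,G1,8), (20,G1,9), (24,G2,10)
Step 2: Sum ranks within each group.
R_1 = 26 (n_1 = 4)
R_2 = 15.5 (n_2 = 3)
R_3 = 13.5 (n_3 = 3)
Step 3: H = 12/(N(N+1)) * sum(R_i^2/n_i) - 3(N+1)
     = 12/(10*11) * (26^2/4 + 15.5^2/3 + 13.5^2/3) - 3*11
     = 0.109091 * 309.833 - 33
     = 0.800000.
Step 4: Ties present; correction factor C = 1 - 12/(10^3 - 10) = 0.987879. Corrected H = 0.800000 / 0.987879 = 0.809816.
Step 5: Under H0, H ~ chi^2(2); p-value = 0.667038.
Step 6: alpha = 0.05. fail to reject H0.

H = 0.8098, df = 2, p = 0.667038, fail to reject H0.


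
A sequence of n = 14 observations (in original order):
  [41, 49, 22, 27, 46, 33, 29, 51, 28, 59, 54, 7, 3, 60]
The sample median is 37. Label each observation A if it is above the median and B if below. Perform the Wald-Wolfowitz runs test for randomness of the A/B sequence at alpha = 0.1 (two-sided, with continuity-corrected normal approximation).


Step 1: Compute median = 37; label A = above, B = below.
Labels in order: AABBABBABAABBA  (n_A = 7, n_B = 7)
Step 2: Count runs R = 9.
Step 3: Under H0 (random ordering), E[R] = 2*n_A*n_B/(n_A+n_B) + 1 = 2*7*7/14 + 1 = 8.0000.
        Var[R] = 2*n_A*n_B*(2*n_A*n_B - n_A - n_B) / ((n_A+n_B)^2 * (n_A+n_B-1)) = 8232/2548 = 3.2308.
        SD[R] = 1.7974.
Step 4: Continuity-corrected z = (R - 0.5 - E[R]) / SD[R] = (9 - 0.5 - 8.0000) / 1.7974 = 0.2782.
Step 5: Two-sided p-value via normal approximation = 2*(1 - Phi(|z|)) = 0.780879.
Step 6: alpha = 0.1. fail to reject H0.

R = 9, z = 0.2782, p = 0.780879, fail to reject H0.


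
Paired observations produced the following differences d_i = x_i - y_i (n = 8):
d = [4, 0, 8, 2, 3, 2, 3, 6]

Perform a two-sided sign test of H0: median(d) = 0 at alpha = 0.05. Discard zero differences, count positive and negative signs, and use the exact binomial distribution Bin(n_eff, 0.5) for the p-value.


Step 1: Discard zero differences. Original n = 8; n_eff = number of nonzero differences = 7.
Nonzero differences (with sign): +4, +8, +2, +3, +2, +3, +6
Step 2: Count signs: positive = 7, negative = 0.
Step 3: Under H0: P(positive) = 0.5, so the number of positives S ~ Bin(7, 0.5).
Step 4: Two-sided exact p-value = sum of Bin(7,0.5) probabilities at or below the observed probability = 0.015625.
Step 5: alpha = 0.05. reject H0.

n_eff = 7, pos = 7, neg = 0, p = 0.015625, reject H0.


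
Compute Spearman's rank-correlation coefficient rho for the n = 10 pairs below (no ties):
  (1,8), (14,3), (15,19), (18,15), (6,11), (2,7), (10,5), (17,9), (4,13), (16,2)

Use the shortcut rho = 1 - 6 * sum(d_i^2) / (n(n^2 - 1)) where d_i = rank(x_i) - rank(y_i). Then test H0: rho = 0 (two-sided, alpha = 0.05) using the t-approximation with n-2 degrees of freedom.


Step 1: Rank x and y separately (midranks; no ties here).
rank(x): 1->1, 14->6, 15->7, 18->10, 6->4, 2->2, 10->5, 17->9, 4->3, 16->8
rank(y): 8->5, 3->2, 19->10, 15->9, 11->7, 7->4, 5->3, 9->6, 13->8, 2->1
Step 2: d_i = R_x(i) - R_y(i); compute d_i^2.
  (1-5)^2=16, (6-2)^2=16, (7-10)^2=9, (10-9)^2=1, (4-7)^2=9, (2-4)^2=4, (5-3)^2=4, (9-6)^2=9, (3-8)^2=25, (8-1)^2=49
sum(d^2) = 142.
Step 3: rho = 1 - 6*142 / (10*(10^2 - 1)) = 1 - 852/990 = 0.139394.
Step 4: Under H0, t = rho * sqrt((n-2)/(1-rho^2)) = 0.3982 ~ t(8).
Step 5: Two-sided p-value from the t-distribution with 8 df = 0.700932.
Step 6: alpha = 0.05. fail to reject H0.

rho = 0.1394, p = 0.700932, fail to reject H0 at alpha = 0.05.


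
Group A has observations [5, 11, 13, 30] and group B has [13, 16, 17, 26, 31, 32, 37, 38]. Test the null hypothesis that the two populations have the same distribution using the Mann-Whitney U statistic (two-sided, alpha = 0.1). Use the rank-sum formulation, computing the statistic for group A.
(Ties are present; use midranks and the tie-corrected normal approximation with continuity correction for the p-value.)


Step 1: Combine and sort all 12 observations; assign midranks.
sorted (value, group): (5,X), (11,X), (13,X), (13,Y), (16,Y), (17,Y), (26,Y), (30,X), (31,Y), (32,Y), (37,Y), (38,Y)
ranks: 5->1, 11->2, 13->3.5, 13->3.5, 16->5, 17->6, 26->7, 30->8, 31->9, 32->10, 37->11, 38->12
Step 2: Rank sum for X: R1 = 1 + 2 + 3.5 + 8 = 14.5.
Step 3: U_X = R1 - n1(n1+1)/2 = 14.5 - 4*5/2 = 14.5 - 10 = 4.5.
       U_Y = n1*n2 - U_X = 32 - 4.5 = 27.5.
Step 4: Ties are present, so use the tie-corrected normal approximation (with continuity correction) for the p-value.
Step 5: p-value = 0.061271; compare to alpha = 0.1. reject H0.

U_X = 4.5, p = 0.061271, reject H0 at alpha = 0.1.


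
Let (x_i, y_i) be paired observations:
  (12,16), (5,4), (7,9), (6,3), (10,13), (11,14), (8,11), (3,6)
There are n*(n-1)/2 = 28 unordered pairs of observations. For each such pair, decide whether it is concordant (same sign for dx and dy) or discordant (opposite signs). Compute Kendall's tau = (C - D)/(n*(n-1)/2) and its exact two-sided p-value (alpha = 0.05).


Step 1: Enumerate the 28 unordered pairs (i,j) with i<j and classify each by sign(x_j-x_i) * sign(y_j-y_i).
  (1,2):dx=-7,dy=-12->C; (1,3):dx=-5,dy=-7->C; (1,4):dx=-6,dy=-13->C; (1,5):dx=-2,dy=-3->C
  (1,6):dx=-1,dy=-2->C; (1,7):dx=-4,dy=-5->C; (1,8):dx=-9,dy=-10->C; (2,3):dx=+2,dy=+5->C
  (2,4):dx=+1,dy=-1->D; (2,5):dx=+5,dy=+9->C; (2,6):dx=+6,dy=+10->C; (2,7):dx=+3,dy=+7->C
  (2,8):dx=-2,dy=+2->D; (3,4):dx=-1,dy=-6->C; (3,5):dx=+3,dy=+4->C; (3,6):dx=+4,dy=+5->C
  (3,7):dx=+1,dy=+2->C; (3,8):dx=-4,dy=-3->C; (4,5):dx=+4,dy=+10->C; (4,6):dx=+5,dy=+11->C
  (4,7):dx=+2,dy=+8->C; (4,8):dx=-3,dy=+3->D; (5,6):dx=+1,dy=+1->C; (5,7):dx=-2,dy=-2->C
  (5,8):dx=-7,dy=-7->C; (6,7):dx=-3,dy=-3->C; (6,8):dx=-8,dy=-8->C; (7,8):dx=-5,dy=-5->C
Step 2: C = 25, D = 3, total pairs = 28.
Step 3: tau = (C - D)/(n(n-1)/2) = (25 - 3)/28 = 0.785714.
Step 4: Exact two-sided p-value (enumerate n! = 40320 permutations of y under H0): p = 0.005506.
Step 5: alpha = 0.05. reject H0.

tau_b = 0.7857 (C=25, D=3), p = 0.005506, reject H0.


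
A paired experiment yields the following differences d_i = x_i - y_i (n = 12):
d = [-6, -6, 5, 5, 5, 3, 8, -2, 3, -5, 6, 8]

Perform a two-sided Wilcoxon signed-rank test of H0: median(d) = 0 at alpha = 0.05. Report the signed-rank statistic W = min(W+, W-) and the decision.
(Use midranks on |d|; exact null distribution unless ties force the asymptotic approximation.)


Step 1: Drop any zero differences (none here) and take |d_i|.
|d| = [6, 6, 5, 5, 5, 3, 8, 2, 3, 5, 6, 8]
Step 2: Midrank |d_i| (ties get averaged ranks).
ranks: |6|->9, |6|->9, |5|->5.5, |5|->5.5, |5|->5.5, |3|->2.5, |8|->11.5, |2|->1, |3|->2.5, |5|->5.5, |6|->9, |8|->11.5
Step 3: Attach original signs; sum ranks with positive sign and with negative sign.
W+ = 5.5 + 5.5 + 5.5 + 2.5 + 11.5 + 2.5 + 9 + 11.5 = 53.5
W- = 9 + 9 + 1 + 5.5 = 24.5
(Check: W+ + W- = 78 should equal n(n+1)/2 = 78.)
Step 4: Test statistic W = min(W+, W-) = 24.5.
Step 5: Ties in |d|, so use the tie-corrected normal approximation.
        E[W] = n(n+1)/4 = 12*13/4 = 39.
        Tie groups: |d|=3 (t=2), |d|=5 (t=4), |d|=6 (t=3), |d|=8 (t=2); sum(t^3 - t) = 96.
        Var[W] = n(n+1)(2n+1)/24 - sum(t^3-t)/48 = 3900/24 - 96/48 = 160.5.
        z = (W - E[W]) / sqrt(Var[W]) = (24.5 - 39) / 12.6689 = -1.1445.
        Two-sided p = 2*Phi(z) = 0.252400.
Step 6: alpha = 0.05. fail to reject H0.

W+ = 53.5, W- = 24.5, W = min = 24.5, p = 0.252400, fail to reject H0.


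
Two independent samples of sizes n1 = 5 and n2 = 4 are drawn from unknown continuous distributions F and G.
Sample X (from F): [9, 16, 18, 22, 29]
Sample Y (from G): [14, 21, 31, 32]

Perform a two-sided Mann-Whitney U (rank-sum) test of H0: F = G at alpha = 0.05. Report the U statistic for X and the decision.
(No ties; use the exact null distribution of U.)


Step 1: Combine and sort all 9 observations; assign midranks.
sorted (value, group): (9,X), (14,Y), (16,X), (18,X), (21,Y), (22,X), (29,X), (31,Y), (32,Y)
ranks: 9->1, 14->2, 16->3, 18->4, 21->5, 22->6, 29->7, 31->8, 32->9
Step 2: Rank sum for X: R1 = 1 + 3 + 4 + 6 + 7 = 21.
Step 3: U_X = R1 - n1(n1+1)/2 = 21 - 5*6/2 = 21 - 15 = 6.
       U_Y = n1*n2 - U_X = 20 - 6 = 14.
Step 4: No ties, so the exact null distribution of U (based on enumerating the C(9,5) = 126 equally likely rank assignments) gives the two-sided p-value.
Step 5: p-value = 0.412698; compare to alpha = 0.05. fail to reject H0.

U_X = 6, p = 0.412698, fail to reject H0 at alpha = 0.05.


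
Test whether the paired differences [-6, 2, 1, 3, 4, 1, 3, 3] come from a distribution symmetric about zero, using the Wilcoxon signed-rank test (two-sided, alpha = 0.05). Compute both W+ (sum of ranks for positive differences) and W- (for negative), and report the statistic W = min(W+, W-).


Step 1: Drop any zero differences (none here) and take |d_i|.
|d| = [6, 2, 1, 3, 4, 1, 3, 3]
Step 2: Midrank |d_i| (ties get averaged ranks).
ranks: |6|->8, |2|->3, |1|->1.5, |3|->5, |4|->7, |1|->1.5, |3|->5, |3|->5
Step 3: Attach original signs; sum ranks with positive sign and with negative sign.
W+ = 3 + 1.5 + 5 + 7 + 1.5 + 5 + 5 = 28
W- = 8 = 8
(Check: W+ + W- = 36 should equal n(n+1)/2 = 36.)
Step 4: Test statistic W = min(W+, W-) = 8.
Step 5: Ties in |d|, so use the tie-corrected normal approximation.
        E[W] = n(n+1)/4 = 8*9/4 = 18.
        Tie groups: |d|=1 (t=2), |d|=3 (t=3); sum(t^3 - t) = 30.
        Var[W] = n(n+1)(2n+1)/24 - sum(t^3-t)/48 = 1224/24 - 30/48 = 50.375.
        z = (W - E[W]) / sqrt(Var[W]) = (8 - 18) / 7.0975 = -1.4089.
        Two-sided p = 2*Phi(z) = 0.158853.
Step 6: alpha = 0.05. fail to reject H0.

W+ = 28, W- = 8, W = min = 8, p = 0.158853, fail to reject H0.


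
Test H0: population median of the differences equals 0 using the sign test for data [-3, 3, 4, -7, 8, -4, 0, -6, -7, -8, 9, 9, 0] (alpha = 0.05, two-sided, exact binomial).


Step 1: Discard zero differences. Original n = 13; n_eff = number of nonzero differences = 11.
Nonzero differences (with sign): -3, +3, +4, -7, +8, -4, -6, -7, -8, +9, +9
Step 2: Count signs: positive = 5, negative = 6.
Step 3: Under H0: P(positive) = 0.5, so the number of positives S ~ Bin(11, 0.5).
Step 4: Two-sided exact p-value = sum of Bin(11,0.5) probabilities at or below the observed probability = 1.000000.
Step 5: alpha = 0.05. fail to reject H0.

n_eff = 11, pos = 5, neg = 6, p = 1.000000, fail to reject H0.


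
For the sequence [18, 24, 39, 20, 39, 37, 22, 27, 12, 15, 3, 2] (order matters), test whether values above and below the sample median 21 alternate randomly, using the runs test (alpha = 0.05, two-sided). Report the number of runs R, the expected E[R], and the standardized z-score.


Step 1: Compute median = 21; label A = above, B = below.
Labels in order: BAABAAAABBBB  (n_A = 6, n_B = 6)
Step 2: Count runs R = 5.
Step 3: Under H0 (random ordering), E[R] = 2*n_A*n_B/(n_A+n_B) + 1 = 2*6*6/12 + 1 = 7.0000.
        Var[R] = 2*n_A*n_B*(2*n_A*n_B - n_A - n_B) / ((n_A+n_B)^2 * (n_A+n_B-1)) = 4320/1584 = 2.7273.
        SD[R] = 1.6514.
Step 4: Continuity-corrected z = (R + 0.5 - E[R]) / SD[R] = (5 + 0.5 - 7.0000) / 1.6514 = -0.9083.
Step 5: Two-sided p-value via normal approximation = 2*(1 - Phi(|z|)) = 0.363722.
Step 6: alpha = 0.05. fail to reject H0.

R = 5, z = -0.9083, p = 0.363722, fail to reject H0.


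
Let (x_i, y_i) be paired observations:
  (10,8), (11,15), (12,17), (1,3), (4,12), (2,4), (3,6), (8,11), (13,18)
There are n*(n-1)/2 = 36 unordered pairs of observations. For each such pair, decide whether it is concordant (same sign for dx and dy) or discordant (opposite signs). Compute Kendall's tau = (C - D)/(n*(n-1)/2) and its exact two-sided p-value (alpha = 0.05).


Step 1: Enumerate the 36 unordered pairs (i,j) with i<j and classify each by sign(x_j-x_i) * sign(y_j-y_i).
  (1,2):dx=+1,dy=+7->C; (1,3):dx=+2,dy=+9->C; (1,4):dx=-9,dy=-5->C; (1,5):dx=-6,dy=+4->D
  (1,6):dx=-8,dy=-4->C; (1,7):dx=-7,dy=-2->C; (1,8):dx=-2,dy=+3->D; (1,9):dx=+3,dy=+10->C
  (2,3):dx=+1,dy=+2->C; (2,4):dx=-10,dy=-12->C; (2,5):dx=-7,dy=-3->C; (2,6):dx=-9,dy=-11->C
  (2,7):dx=-8,dy=-9->C; (2,8):dx=-3,dy=-4->C; (2,9):dx=+2,dy=+3->C; (3,4):dx=-11,dy=-14->C
  (3,5):dx=-8,dy=-5->C; (3,6):dx=-10,dy=-13->C; (3,7):dx=-9,dy=-11->C; (3,8):dx=-4,dy=-6->C
  (3,9):dx=+1,dy=+1->C; (4,5):dx=+3,dy=+9->C; (4,6):dx=+1,dy=+1->C; (4,7):dx=+2,dy=+3->C
  (4,8):dx=+7,dy=+8->C; (4,9):dx=+12,dy=+15->C; (5,6):dx=-2,dy=-8->C; (5,7):dx=-1,dy=-6->C
  (5,8):dx=+4,dy=-1->D; (5,9):dx=+9,dy=+6->C; (6,7):dx=+1,dy=+2->C; (6,8):dx=+6,dy=+7->C
  (6,9):dx=+11,dy=+14->C; (7,8):dx=+5,dy=+5->C; (7,9):dx=+10,dy=+12->C; (8,9):dx=+5,dy=+7->C
Step 2: C = 33, D = 3, total pairs = 36.
Step 3: tau = (C - D)/(n(n-1)/2) = (33 - 3)/36 = 0.833333.
Step 4: Exact two-sided p-value (enumerate n! = 362880 permutations of y under H0): p = 0.000854.
Step 5: alpha = 0.05. reject H0.

tau_b = 0.8333 (C=33, D=3), p = 0.000854, reject H0.


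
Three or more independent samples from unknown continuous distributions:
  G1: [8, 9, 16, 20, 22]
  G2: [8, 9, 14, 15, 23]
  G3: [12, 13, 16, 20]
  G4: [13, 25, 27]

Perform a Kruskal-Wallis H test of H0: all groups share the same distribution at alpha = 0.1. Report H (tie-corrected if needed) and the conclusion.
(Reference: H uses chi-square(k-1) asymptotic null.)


Step 1: Combine all N = 17 observations and assign midranks.
sorted (value, group, rank): (8,G1,1.5), (8,G2,1.5), (9,G1,3.5), (9,G2,3.5), (12,G3,5), (13,G3,6.5), (13,G4,6.5), (14,G2,8), (15,G2,9), (16,G1,10.5), (16,G3,10.5), (20,G1,12.5), (20,G3,12.5), (22,G1,14), (23,G2,15), (25,G4,16), (27,G4,17)
Step 2: Sum ranks within each group.
R_1 = 42 (n_1 = 5)
R_2 = 37 (n_2 = 5)
R_3 = 34.5 (n_3 = 4)
R_4 = 39.5 (n_4 = 3)
Step 3: H = 12/(N(N+1)) * sum(R_i^2/n_i) - 3(N+1)
     = 12/(17*18) * (42^2/5 + 37^2/5 + 34.5^2/4 + 39.5^2/3) - 3*18
     = 0.039216 * 1444.25 - 54
     = 2.637092.
Step 4: Ties present; correction factor C = 1 - 30/(17^3 - 17) = 0.993873. Corrected H = 2.637092 / 0.993873 = 2.653350.
Step 5: Under H0, H ~ chi^2(3); p-value = 0.448213.
Step 6: alpha = 0.1. fail to reject H0.

H = 2.6533, df = 3, p = 0.448213, fail to reject H0.


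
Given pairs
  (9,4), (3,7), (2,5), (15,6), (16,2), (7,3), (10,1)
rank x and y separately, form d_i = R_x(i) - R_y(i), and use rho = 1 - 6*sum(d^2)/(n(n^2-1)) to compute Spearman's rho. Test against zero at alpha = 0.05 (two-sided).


Step 1: Rank x and y separately (midranks; no ties here).
rank(x): 9->4, 3->2, 2->1, 15->6, 16->7, 7->3, 10->5
rank(y): 4->4, 7->7, 5->5, 6->6, 2->2, 3->3, 1->1
Step 2: d_i = R_x(i) - R_y(i); compute d_i^2.
  (4-4)^2=0, (2-7)^2=25, (1-5)^2=16, (6-6)^2=0, (7-2)^2=25, (3-3)^2=0, (5-1)^2=16
sum(d^2) = 82.
Step 3: rho = 1 - 6*82 / (7*(7^2 - 1)) = 1 - 492/336 = -0.464286.
Step 4: Under H0, t = rho * sqrt((n-2)/(1-rho^2)) = -1.1722 ~ t(5).
Step 5: Two-sided p-value from the t-distribution with 5 df = 0.293934.
Step 6: alpha = 0.05. fail to reject H0.

rho = -0.4643, p = 0.293934, fail to reject H0 at alpha = 0.05.


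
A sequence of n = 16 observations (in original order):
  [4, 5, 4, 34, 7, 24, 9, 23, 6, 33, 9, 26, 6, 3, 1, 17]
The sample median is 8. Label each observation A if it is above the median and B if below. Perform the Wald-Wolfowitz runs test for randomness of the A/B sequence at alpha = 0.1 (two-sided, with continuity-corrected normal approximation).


Step 1: Compute median = 8; label A = above, B = below.
Labels in order: BBBABAAABAAABBBA  (n_A = 8, n_B = 8)
Step 2: Count runs R = 8.
Step 3: Under H0 (random ordering), E[R] = 2*n_A*n_B/(n_A+n_B) + 1 = 2*8*8/16 + 1 = 9.0000.
        Var[R] = 2*n_A*n_B*(2*n_A*n_B - n_A - n_B) / ((n_A+n_B)^2 * (n_A+n_B-1)) = 14336/3840 = 3.7333.
        SD[R] = 1.9322.
Step 4: Continuity-corrected z = (R + 0.5 - E[R]) / SD[R] = (8 + 0.5 - 9.0000) / 1.9322 = -0.2588.
Step 5: Two-sided p-value via normal approximation = 2*(1 - Phi(|z|)) = 0.795809.
Step 6: alpha = 0.1. fail to reject H0.

R = 8, z = -0.2588, p = 0.795809, fail to reject H0.


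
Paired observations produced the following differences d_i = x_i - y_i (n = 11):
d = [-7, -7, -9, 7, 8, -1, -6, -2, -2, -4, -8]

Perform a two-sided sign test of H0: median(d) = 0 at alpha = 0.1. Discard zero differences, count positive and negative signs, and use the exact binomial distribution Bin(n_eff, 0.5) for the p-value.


Step 1: Discard zero differences. Original n = 11; n_eff = number of nonzero differences = 11.
Nonzero differences (with sign): -7, -7, -9, +7, +8, -1, -6, -2, -2, -4, -8
Step 2: Count signs: positive = 2, negative = 9.
Step 3: Under H0: P(positive) = 0.5, so the number of positives S ~ Bin(11, 0.5).
Step 4: Two-sided exact p-value = sum of Bin(11,0.5) probabilities at or below the observed probability = 0.065430.
Step 5: alpha = 0.1. reject H0.

n_eff = 11, pos = 2, neg = 9, p = 0.065430, reject H0.


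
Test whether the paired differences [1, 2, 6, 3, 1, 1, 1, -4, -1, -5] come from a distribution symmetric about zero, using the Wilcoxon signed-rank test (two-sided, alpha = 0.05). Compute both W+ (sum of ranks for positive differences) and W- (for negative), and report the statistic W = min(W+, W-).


Step 1: Drop any zero differences (none here) and take |d_i|.
|d| = [1, 2, 6, 3, 1, 1, 1, 4, 1, 5]
Step 2: Midrank |d_i| (ties get averaged ranks).
ranks: |1|->3, |2|->6, |6|->10, |3|->7, |1|->3, |1|->3, |1|->3, |4|->8, |1|->3, |5|->9
Step 3: Attach original signs; sum ranks with positive sign and with negative sign.
W+ = 3 + 6 + 10 + 7 + 3 + 3 + 3 = 35
W- = 8 + 3 + 9 = 20
(Check: W+ + W- = 55 should equal n(n+1)/2 = 55.)
Step 4: Test statistic W = min(W+, W-) = 20.
Step 5: Ties in |d|, so use the tie-corrected normal approximation.
        E[W] = n(n+1)/4 = 10*11/4 = 27.5.
        Tie groups: |d|=1 (t=5); sum(t^3 - t) = 120.
        Var[W] = n(n+1)(2n+1)/24 - sum(t^3-t)/48 = 2310/24 - 120/48 = 93.75.
        z = (W - E[W]) / sqrt(Var[W]) = (20 - 27.5) / 9.6825 = -0.7746.
        Two-sided p = 2*Phi(z) = 0.438578.
Step 6: alpha = 0.05. fail to reject H0.

W+ = 35, W- = 20, W = min = 20, p = 0.438578, fail to reject H0.


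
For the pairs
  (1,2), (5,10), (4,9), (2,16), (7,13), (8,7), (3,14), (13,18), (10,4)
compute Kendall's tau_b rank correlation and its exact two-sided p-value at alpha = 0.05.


Step 1: Enumerate the 36 unordered pairs (i,j) with i<j and classify each by sign(x_j-x_i) * sign(y_j-y_i).
  (1,2):dx=+4,dy=+8->C; (1,3):dx=+3,dy=+7->C; (1,4):dx=+1,dy=+14->C; (1,5):dx=+6,dy=+11->C
  (1,6):dx=+7,dy=+5->C; (1,7):dx=+2,dy=+12->C; (1,8):dx=+12,dy=+16->C; (1,9):dx=+9,dy=+2->C
  (2,3):dx=-1,dy=-1->C; (2,4):dx=-3,dy=+6->D; (2,5):dx=+2,dy=+3->C; (2,6):dx=+3,dy=-3->D
  (2,7):dx=-2,dy=+4->D; (2,8):dx=+8,dy=+8->C; (2,9):dx=+5,dy=-6->D; (3,4):dx=-2,dy=+7->D
  (3,5):dx=+3,dy=+4->C; (3,6):dx=+4,dy=-2->D; (3,7):dx=-1,dy=+5->D; (3,8):dx=+9,dy=+9->C
  (3,9):dx=+6,dy=-5->D; (4,5):dx=+5,dy=-3->D; (4,6):dx=+6,dy=-9->D; (4,7):dx=+1,dy=-2->D
  (4,8):dx=+11,dy=+2->C; (4,9):dx=+8,dy=-12->D; (5,6):dx=+1,dy=-6->D; (5,7):dx=-4,dy=+1->D
  (5,8):dx=+6,dy=+5->C; (5,9):dx=+3,dy=-9->D; (6,7):dx=-5,dy=+7->D; (6,8):dx=+5,dy=+11->C
  (6,9):dx=+2,dy=-3->D; (7,8):dx=+10,dy=+4->C; (7,9):dx=+7,dy=-10->D; (8,9):dx=-3,dy=-14->C
Step 2: C = 18, D = 18, total pairs = 36.
Step 3: tau = (C - D)/(n(n-1)/2) = (18 - 18)/36 = 0.000000.
Step 4: Exact two-sided p-value (enumerate n! = 362880 permutations of y under H0): p = 1.000000.
Step 5: alpha = 0.05. fail to reject H0.

tau_b = 0.0000 (C=18, D=18), p = 1.000000, fail to reject H0.


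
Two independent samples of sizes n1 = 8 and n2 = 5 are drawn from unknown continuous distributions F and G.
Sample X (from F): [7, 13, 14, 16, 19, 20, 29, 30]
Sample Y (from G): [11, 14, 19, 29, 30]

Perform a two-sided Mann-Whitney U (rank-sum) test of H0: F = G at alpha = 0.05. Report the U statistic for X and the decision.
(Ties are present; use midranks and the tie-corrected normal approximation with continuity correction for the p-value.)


Step 1: Combine and sort all 13 observations; assign midranks.
sorted (value, group): (7,X), (11,Y), (13,X), (14,X), (14,Y), (16,X), (19,X), (19,Y), (20,X), (29,X), (29,Y), (30,X), (30,Y)
ranks: 7->1, 11->2, 13->3, 14->4.5, 14->4.5, 16->6, 19->7.5, 19->7.5, 20->9, 29->10.5, 29->10.5, 30->12.5, 30->12.5
Step 2: Rank sum for X: R1 = 1 + 3 + 4.5 + 6 + 7.5 + 9 + 10.5 + 12.5 = 54.
Step 3: U_X = R1 - n1(n1+1)/2 = 54 - 8*9/2 = 54 - 36 = 18.
       U_Y = n1*n2 - U_X = 40 - 18 = 22.
Step 4: Ties are present, so use the tie-corrected normal approximation (with continuity correction) for the p-value.
Step 5: p-value = 0.825253; compare to alpha = 0.05. fail to reject H0.

U_X = 18, p = 0.825253, fail to reject H0 at alpha = 0.05.


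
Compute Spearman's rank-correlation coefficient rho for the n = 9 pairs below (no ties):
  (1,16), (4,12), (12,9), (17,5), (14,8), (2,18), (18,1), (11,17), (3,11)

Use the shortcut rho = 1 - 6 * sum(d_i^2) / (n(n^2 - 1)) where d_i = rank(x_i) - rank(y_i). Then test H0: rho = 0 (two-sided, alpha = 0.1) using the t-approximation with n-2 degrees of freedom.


Step 1: Rank x and y separately (midranks; no ties here).
rank(x): 1->1, 4->4, 12->6, 17->8, 14->7, 2->2, 18->9, 11->5, 3->3
rank(y): 16->7, 12->6, 9->4, 5->2, 8->3, 18->9, 1->1, 17->8, 11->5
Step 2: d_i = R_x(i) - R_y(i); compute d_i^2.
  (1-7)^2=36, (4-6)^2=4, (6-4)^2=4, (8-2)^2=36, (7-3)^2=16, (2-9)^2=49, (9-1)^2=64, (5-8)^2=9, (3-5)^2=4
sum(d^2) = 222.
Step 3: rho = 1 - 6*222 / (9*(9^2 - 1)) = 1 - 1332/720 = -0.850000.
Step 4: Under H0, t = rho * sqrt((n-2)/(1-rho^2)) = -4.2691 ~ t(7).
Step 5: Two-sided p-value from the t-distribution with 7 df = 0.003705.
Step 6: alpha = 0.1. reject H0.

rho = -0.8500, p = 0.003705, reject H0 at alpha = 0.1.


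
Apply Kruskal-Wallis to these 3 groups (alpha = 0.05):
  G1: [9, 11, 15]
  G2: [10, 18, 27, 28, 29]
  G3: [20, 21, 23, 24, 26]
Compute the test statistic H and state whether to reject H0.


Step 1: Combine all N = 13 observations and assign midranks.
sorted (value, group, rank): (9,G1,1), (10,G2,2), (11,G1,3), (15,G1,4), (18,G2,5), (20,G3,6), (21,G3,7), (23,G3,8), (24,G3,9), (26,G3,10), (27,G2,11), (28,G2,12), (29,G2,13)
Step 2: Sum ranks within each group.
R_1 = 8 (n_1 = 3)
R_2 = 43 (n_2 = 5)
R_3 = 40 (n_3 = 5)
Step 3: H = 12/(N(N+1)) * sum(R_i^2/n_i) - 3(N+1)
     = 12/(13*14) * (8^2/3 + 43^2/5 + 40^2/5) - 3*14
     = 0.065934 * 711.133 - 42
     = 4.887912.
Step 4: No ties, so H is used without correction.
Step 5: Under H0, H ~ chi^2(2); p-value = 0.086817.
Step 6: alpha = 0.05. fail to reject H0.

H = 4.8879, df = 2, p = 0.086817, fail to reject H0.


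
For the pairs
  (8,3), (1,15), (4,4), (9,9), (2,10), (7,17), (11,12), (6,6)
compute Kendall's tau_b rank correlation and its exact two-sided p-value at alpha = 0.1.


Step 1: Enumerate the 28 unordered pairs (i,j) with i<j and classify each by sign(x_j-x_i) * sign(y_j-y_i).
  (1,2):dx=-7,dy=+12->D; (1,3):dx=-4,dy=+1->D; (1,4):dx=+1,dy=+6->C; (1,5):dx=-6,dy=+7->D
  (1,6):dx=-1,dy=+14->D; (1,7):dx=+3,dy=+9->C; (1,8):dx=-2,dy=+3->D; (2,3):dx=+3,dy=-11->D
  (2,4):dx=+8,dy=-6->D; (2,5):dx=+1,dy=-5->D; (2,6):dx=+6,dy=+2->C; (2,7):dx=+10,dy=-3->D
  (2,8):dx=+5,dy=-9->D; (3,4):dx=+5,dy=+5->C; (3,5):dx=-2,dy=+6->D; (3,6):dx=+3,dy=+13->C
  (3,7):dx=+7,dy=+8->C; (3,8):dx=+2,dy=+2->C; (4,5):dx=-7,dy=+1->D; (4,6):dx=-2,dy=+8->D
  (4,7):dx=+2,dy=+3->C; (4,8):dx=-3,dy=-3->C; (5,6):dx=+5,dy=+7->C; (5,7):dx=+9,dy=+2->C
  (5,8):dx=+4,dy=-4->D; (6,7):dx=+4,dy=-5->D; (6,8):dx=-1,dy=-11->C; (7,8):dx=-5,dy=-6->C
Step 2: C = 13, D = 15, total pairs = 28.
Step 3: tau = (C - D)/(n(n-1)/2) = (13 - 15)/28 = -0.071429.
Step 4: Exact two-sided p-value (enumerate n! = 40320 permutations of y under H0): p = 0.904861.
Step 5: alpha = 0.1. fail to reject H0.

tau_b = -0.0714 (C=13, D=15), p = 0.904861, fail to reject H0.
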